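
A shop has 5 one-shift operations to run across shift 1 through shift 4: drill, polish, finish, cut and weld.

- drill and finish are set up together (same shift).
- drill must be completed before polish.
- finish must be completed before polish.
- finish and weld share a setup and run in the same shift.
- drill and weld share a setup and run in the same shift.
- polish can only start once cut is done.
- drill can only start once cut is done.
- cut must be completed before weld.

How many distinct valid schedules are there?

Enumerating: drill -> shift 2, finish -> shift 2, polish -> shift 3, weld -> shift 2, cut -> shift 1 | drill -> shift 2, cut -> shift 1, finish -> shift 2, polish -> shift 4, weld -> shift 2 | cut -> shift 1, weld -> shift 3, drill -> shift 3, finish -> shift 3, polish -> shift 4 | weld=shift 3; polish=shift 4; drill=shift 3; finish=shift 3; cut=shift 2.

4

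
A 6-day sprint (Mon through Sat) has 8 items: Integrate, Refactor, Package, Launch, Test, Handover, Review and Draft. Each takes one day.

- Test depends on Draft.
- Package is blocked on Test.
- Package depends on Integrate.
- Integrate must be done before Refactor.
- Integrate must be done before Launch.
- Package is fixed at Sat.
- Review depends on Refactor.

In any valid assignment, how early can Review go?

Precedence pushes Review to at least Wed.
Review at Wed is achievable: Review in Wed, Package in Sat, Refactor in Tue, Handover in Mon, Launch in Tue, Test in Tue, Integrate in Mon, Draft in Mon.

Wed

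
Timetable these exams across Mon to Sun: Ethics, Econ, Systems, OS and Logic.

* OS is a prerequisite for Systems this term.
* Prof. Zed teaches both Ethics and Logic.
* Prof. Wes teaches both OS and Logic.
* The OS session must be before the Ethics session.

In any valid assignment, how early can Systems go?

Precedence pushes Systems to at least Tue.
Systems at Tue is achievable: Logic in Wed, Econ in Mon, Systems in Tue, Ethics in Tue, OS in Mon.

Tue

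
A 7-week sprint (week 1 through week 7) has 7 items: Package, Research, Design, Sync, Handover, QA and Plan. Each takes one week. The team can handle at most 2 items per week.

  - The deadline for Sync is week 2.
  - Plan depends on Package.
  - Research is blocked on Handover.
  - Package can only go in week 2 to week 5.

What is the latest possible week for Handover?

Downstream work caps Handover at week 6.
Handover at week 6 is achievable: Design in week 1, QA in week 2, Package in week 2, Research in week 7, Plan in week 3, Sync in week 1, Handover in week 6.

week 6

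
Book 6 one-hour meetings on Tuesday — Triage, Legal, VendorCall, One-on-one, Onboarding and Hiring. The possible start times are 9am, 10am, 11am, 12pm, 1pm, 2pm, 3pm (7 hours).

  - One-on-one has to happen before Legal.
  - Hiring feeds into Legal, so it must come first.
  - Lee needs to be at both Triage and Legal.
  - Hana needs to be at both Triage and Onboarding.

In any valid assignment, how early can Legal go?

Precedence pushes Legal to at least 10am.
Legal at 10am is achievable: Triage -> 9am; One-on-one -> 9am; Hiring -> 9am; Onboarding -> 10am; Legal -> 10am; VendorCall -> 9am.

10am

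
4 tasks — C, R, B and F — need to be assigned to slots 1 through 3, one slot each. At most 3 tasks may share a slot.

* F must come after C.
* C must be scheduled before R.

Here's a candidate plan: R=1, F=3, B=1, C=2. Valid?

F must come after C — holds.
At most 3 tasks may share a slot — holds.
C must be scheduled before R — violated.

No — it violates: C must be scheduled before R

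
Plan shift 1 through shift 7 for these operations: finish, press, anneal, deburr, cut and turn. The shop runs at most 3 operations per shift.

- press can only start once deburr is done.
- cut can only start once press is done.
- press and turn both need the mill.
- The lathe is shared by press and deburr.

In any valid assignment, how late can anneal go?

shift 7

anneal at shift 7 is achievable: cut -> shift 3; anneal -> shift 7; press -> shift 2; deburr -> shift 1; finish -> shift 1; turn -> shift 1.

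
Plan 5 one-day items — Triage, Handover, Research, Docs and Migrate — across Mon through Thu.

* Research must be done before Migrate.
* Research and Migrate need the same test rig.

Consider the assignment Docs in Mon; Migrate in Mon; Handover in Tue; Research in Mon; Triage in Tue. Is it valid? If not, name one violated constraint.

Research must be done before Migrate — violated.
Research and Migrate need the same test rig — violated.

No. Research and Migrate need the same test rig is not satisfied.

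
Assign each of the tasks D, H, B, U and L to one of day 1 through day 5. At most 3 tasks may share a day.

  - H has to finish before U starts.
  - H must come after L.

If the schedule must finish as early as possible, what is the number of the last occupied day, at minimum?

The precedence chain requires at least 3 distinct days.
With at most 3 per day and 5 tasks, at least 2 days are needed.
3 works (last occupied day: day 3): for example L=day 1; H=day 2; U=day 3; B=day 1; D=day 1.

3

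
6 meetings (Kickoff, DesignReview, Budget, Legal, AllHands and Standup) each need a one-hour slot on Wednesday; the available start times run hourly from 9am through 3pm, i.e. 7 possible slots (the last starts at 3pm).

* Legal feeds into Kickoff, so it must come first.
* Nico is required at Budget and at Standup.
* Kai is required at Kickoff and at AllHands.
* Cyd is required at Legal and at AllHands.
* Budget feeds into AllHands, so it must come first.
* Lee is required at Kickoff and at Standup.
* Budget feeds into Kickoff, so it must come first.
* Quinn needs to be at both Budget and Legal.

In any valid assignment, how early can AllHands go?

10am

Precedence pushes AllHands to at least 10am.
AllHands at 10am is achievable: DesignReview in 9am, Kickoff in 12pm, Legal in 11am, Budget in 9am, Standup in 10am, AllHands in 10am.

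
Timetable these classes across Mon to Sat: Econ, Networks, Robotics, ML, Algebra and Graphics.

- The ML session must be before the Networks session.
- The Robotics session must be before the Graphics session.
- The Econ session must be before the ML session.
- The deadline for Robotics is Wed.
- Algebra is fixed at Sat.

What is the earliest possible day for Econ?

Mon

Downstream work caps Econ at Thu.
Econ at Mon is achievable: Econ=Mon; Algebra=Sat; ML=Tue; Graphics=Tue; Networks=Wed; Robotics=Mon.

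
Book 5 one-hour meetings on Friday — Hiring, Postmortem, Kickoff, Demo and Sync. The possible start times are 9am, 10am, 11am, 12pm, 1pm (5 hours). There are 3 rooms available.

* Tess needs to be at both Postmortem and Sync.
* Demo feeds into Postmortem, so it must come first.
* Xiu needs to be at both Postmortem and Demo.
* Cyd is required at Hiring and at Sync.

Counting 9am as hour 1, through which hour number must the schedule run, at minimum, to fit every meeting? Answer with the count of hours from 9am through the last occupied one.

2 hours

The precedence chain requires at least 2 distinct hours.
With at most 3 per hour and 5 meetings, at least 2 hours are needed.
2 works (last occupied hour: 10am): for example Demo=9am, Sync=9am, Postmortem=10am, Kickoff=9am, Hiring=10am.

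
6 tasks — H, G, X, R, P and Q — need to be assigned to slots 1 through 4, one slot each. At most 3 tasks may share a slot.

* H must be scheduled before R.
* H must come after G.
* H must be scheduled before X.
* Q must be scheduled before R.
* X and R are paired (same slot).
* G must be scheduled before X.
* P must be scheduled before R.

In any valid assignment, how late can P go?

Downstream work caps P at 3.
P at 3 is achievable: H in 2, X in 4, G in 1, Q in 1, R in 4, P in 3.

3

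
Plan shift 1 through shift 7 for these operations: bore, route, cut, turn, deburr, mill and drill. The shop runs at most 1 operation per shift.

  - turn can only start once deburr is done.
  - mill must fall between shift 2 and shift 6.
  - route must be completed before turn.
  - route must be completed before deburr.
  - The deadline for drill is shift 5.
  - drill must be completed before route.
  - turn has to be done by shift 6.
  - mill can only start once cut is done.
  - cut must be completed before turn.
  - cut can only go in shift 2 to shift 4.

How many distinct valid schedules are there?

9

Splitting on route: it can be shift 2 (5), shift 3 (3), shift 4 (1). Listing each branch's schedules as (bore, cut, turn, deburr, mill, drill) by shift number:
route=shift 2: (7,3,5,4,6,1) (7,3,6,4,5,1) (7,3,6,5,4,1) (7,4,5,3,6,1) (7,4,6,3,5,1) — 5.
route=shift 3: (7,2,5,4,6,1) (7,2,6,4,5,1) (7,2,6,5,4,1) — 3.
route=shift 4: (7,2,6,5,3,1) — 1.
Summing: 5 + 3 + 1 = 9.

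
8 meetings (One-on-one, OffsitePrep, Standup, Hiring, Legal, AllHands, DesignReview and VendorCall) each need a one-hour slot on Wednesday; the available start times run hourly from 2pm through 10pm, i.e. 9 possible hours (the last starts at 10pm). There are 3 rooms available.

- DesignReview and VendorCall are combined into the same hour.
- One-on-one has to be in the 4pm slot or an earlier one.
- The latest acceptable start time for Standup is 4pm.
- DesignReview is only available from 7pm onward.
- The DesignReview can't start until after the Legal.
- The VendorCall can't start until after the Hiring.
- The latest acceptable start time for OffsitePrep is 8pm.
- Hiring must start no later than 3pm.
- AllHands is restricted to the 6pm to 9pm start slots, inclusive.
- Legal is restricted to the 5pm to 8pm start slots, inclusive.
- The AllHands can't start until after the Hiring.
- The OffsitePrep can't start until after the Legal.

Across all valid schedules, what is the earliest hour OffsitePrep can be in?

6pm

Precedence pushes OffsitePrep to at least 6pm; OffsitePrep's own window allows nothing later than 8pm.
OffsitePrep at 6pm is achievable: One-on-one in 2pm, DesignReview in 7pm, Hiring in 2pm, Legal in 5pm, VendorCall in 7pm, Standup in 2pm, OffsitePrep in 6pm, AllHands in 6pm.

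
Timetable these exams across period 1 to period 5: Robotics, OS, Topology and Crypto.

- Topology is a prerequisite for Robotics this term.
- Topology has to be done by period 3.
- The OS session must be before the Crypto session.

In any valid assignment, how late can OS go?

period 4

Downstream work caps OS at period 4.
OS at period 4 is achievable: Crypto -> period 5; OS -> period 4; Robotics -> period 2; Topology -> period 1.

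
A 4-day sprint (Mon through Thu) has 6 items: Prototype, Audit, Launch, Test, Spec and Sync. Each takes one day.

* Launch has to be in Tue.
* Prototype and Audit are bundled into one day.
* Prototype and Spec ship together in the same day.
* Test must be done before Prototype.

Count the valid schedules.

24

Splitting on Prototype: it can be Tue (4), Wed (8), Thu (12). Listing each branch's schedules as (Audit, Launch, Test, Spec, Sync):
Prototype=Tue: (Tue,Tue,Mon,Tue,Mon) (Tue,Tue,Mon,Tue,Tue) (Tue,Tue,Mon,Tue,Wed) (Tue,Tue,Mon,Tue,Thu) — 4.
Prototype=Wed: (Wed,Tue,Mon,Wed,Mon) (Wed,Tue,Mon,Wed,Tue) (Wed,Tue,Mon,Wed,Wed) (Wed,Tue,Mon,Wed,Thu) (Wed,Tue,Tue,Wed,Mon) (Wed,Tue,Tue,Wed,Tue) (Wed,Tue,Tue,Wed,Wed) (Wed,Tue,Tue,Wed,Thu) — 8.
Prototype=Thu: (Thu,Tue,Mon,Thu,Mon) (Thu,Tue,Mon,Thu,Tue) (Thu,Tue,Mon,Thu,Wed) (Thu,Tue,Mon,Thu,Thu) (Thu,Tue,Tue,Thu,Mon) (Thu,Tue,Tue,Thu,Tue) (Thu,Tue,Tue,Thu,Wed) (Thu,Tue,Tue,Thu,Thu) (Thu,Tue,Wed,Thu,Mon) (Thu,Tue,Wed,Thu,Tue) (Thu,Tue,Wed,Thu,Wed) (Thu,Tue,Wed,Thu,Thu) — 12.
Summing: 4 + 8 + 12 = 24.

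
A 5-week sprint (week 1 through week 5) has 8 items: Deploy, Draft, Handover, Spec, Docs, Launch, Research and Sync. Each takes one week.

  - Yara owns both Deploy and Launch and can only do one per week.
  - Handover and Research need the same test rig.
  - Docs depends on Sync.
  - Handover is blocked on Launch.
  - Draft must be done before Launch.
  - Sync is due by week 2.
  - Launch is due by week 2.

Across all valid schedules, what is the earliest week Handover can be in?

week 3

Precedence pushes Handover to at least week 3.
Handover at week 3 is achievable: Draft=week 1; Docs=week 2; Handover=week 3; Spec=week 1; Deploy=week 1; Sync=week 1; Research=week 1; Launch=week 2.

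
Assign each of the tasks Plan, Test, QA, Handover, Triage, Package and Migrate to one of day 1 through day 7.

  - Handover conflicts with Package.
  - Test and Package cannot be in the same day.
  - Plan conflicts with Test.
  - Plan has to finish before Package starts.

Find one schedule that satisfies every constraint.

QA -> day 1, Handover -> day 1, Plan -> day 1, Test -> day 3, Migrate -> day 1, Package -> day 2, Triage -> day 1

Checking: Plan(day 1) before Package(day 2); Handover(day 1) != Package(day 2); Plan(day 1) != Test(day 3); Test(day 3) != Package(day 2).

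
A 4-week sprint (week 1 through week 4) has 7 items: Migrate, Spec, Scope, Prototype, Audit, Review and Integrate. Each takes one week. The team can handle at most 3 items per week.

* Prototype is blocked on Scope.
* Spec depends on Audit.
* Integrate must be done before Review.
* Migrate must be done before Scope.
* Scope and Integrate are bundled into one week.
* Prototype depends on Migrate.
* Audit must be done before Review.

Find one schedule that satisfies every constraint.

Migrate in week 1; Prototype in week 3; Review in week 3; Scope in week 2; Spec in week 2; Audit in week 1; Integrate in week 2

Checking: Audit(week 1) before Review(week 3); Migrate(week 1) before Prototype(week 3); Scope(week 2) before Prototype(week 3); Integrate(week 2) before Review(week 3); Migrate(week 1) before Scope(week 2); Audit(week 1) before Spec(week 2); Scope = Integrate = week 2; max 3 per week (cap 3).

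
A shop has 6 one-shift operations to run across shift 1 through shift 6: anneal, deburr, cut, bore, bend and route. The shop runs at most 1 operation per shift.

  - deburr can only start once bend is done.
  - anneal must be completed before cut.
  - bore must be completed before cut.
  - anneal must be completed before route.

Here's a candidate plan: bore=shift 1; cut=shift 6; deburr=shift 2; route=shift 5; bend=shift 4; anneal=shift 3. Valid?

Invalid. deburr can only start once bend is done.

bore must be completed before cut — holds.
anneal must be completed before route — holds.
anneal must be completed before cut — holds.
deburr can only start once bend is done — violated.
The shop runs at most 1 operation per shift — holds.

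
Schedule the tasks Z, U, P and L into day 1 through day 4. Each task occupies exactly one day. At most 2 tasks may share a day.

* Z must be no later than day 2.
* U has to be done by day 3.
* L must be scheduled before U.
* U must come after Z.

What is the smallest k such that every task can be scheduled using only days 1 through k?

2

The precedence chain requires at least 2 distinct days.
With at most 2 per day and 4 tasks, at least 2 days are needed.
2 works (last occupied day: day 2): for example L -> day 1, U -> day 2, P -> day 2, Z -> day 1.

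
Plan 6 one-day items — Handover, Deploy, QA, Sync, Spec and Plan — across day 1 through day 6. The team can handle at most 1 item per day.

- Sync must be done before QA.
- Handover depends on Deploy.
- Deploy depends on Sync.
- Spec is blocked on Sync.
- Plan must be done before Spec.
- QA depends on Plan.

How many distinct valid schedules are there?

Splitting on Handover: it can be day 3 (2), day 4 (6), day 5 (10), day 6 (14). Listing each branch's schedules as (Deploy, QA, Sync, Spec, Plan) by day number:
Handover=day 3: (2,5,1,6,4) (2,6,1,5,4) — 2.
Handover=day 4: (2,5,1,6,3) (2,6,1,5,3) (3,5,1,6,2) (3,5,2,6,1) (3,6,1,5,2) (3,6,2,5,1) — 6.
Handover=day 5: (2,4,1,6,3) (2,6,1,4,3) (3,4,1,6,2) (3,4,2,6,1) (3,6,1,4,2) (3,6,2,4,1) (4,3,1,6,2) (4,3,2,6,1) (4,6,1,3,2) (4,6,2,3,1) — 10.
Handover=day 6: (2,4,1,5,3) (2,5,1,4,3) (3,4,1,5,2) (3,4,2,5,1) (3,5,1,4,2) (3,5,2,4,1) (4,3,1,5,2) (4,3,2,5,1) (4,5,1,3,2) (4,5,2,3,1) (5,3,1,4,2) (5,3,2,4,1) (5,4,1,3,2) (5,4,2,3,1) — 14.
Summing: 2 + 6 + 10 + 14 = 32.

32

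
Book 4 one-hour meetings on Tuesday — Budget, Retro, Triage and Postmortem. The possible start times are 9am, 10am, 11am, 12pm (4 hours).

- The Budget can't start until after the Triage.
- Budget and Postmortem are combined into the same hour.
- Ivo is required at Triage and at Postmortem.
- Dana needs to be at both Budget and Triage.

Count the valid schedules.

Splitting on Budget: it can be 10am (4), 11am (8), 12pm (12). Listing each branch's schedules as (Retro, Triage, Postmortem):
Budget=10am: (9am,9am,10am) (10am,9am,10am) (11am,9am,10am) (12pm,9am,10am) — 4.
Budget=11am: (9am,9am,11am) (9am,10am,11am) (10am,9am,11am) (10am,10am,11am) (11am,9am,11am) (11am,10am,11am) (12pm,9am,11am) (12pm,10am,11am) — 8.
Budget=12pm: (9am,9am,12pm) (9am,10am,12pm) (9am,11am,12pm) (10am,9am,12pm) (10am,10am,12pm) (10am,11am,12pm) (11am,9am,12pm) (11am,10am,12pm) (11am,11am,12pm) (12pm,9am,12pm) (12pm,10am,12pm) (12pm,11am,12pm) — 12.
Summing: 4 + 8 + 12 = 24.

24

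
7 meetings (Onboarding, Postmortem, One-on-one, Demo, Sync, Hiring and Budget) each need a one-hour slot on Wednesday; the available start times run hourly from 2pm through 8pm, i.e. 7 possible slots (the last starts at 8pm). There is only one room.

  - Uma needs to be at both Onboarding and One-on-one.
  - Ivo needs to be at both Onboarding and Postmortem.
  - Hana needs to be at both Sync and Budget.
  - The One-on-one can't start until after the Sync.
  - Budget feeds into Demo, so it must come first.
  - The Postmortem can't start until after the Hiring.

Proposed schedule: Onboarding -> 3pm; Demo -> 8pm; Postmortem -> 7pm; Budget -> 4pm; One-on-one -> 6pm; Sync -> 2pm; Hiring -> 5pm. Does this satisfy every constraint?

Valid

Budget feeds into Demo, so it must come first — holds.
The One-on-one can't start until after the Sync — holds.
Uma needs to be at both Onboarding and One-on-one — holds.
There is only one room — holds.
Hana needs to be at both Sync and Budget — holds.
The Postmortem can't start until after the Hiring — holds.
Ivo needs to be at both Onboarding and Postmortem — holds.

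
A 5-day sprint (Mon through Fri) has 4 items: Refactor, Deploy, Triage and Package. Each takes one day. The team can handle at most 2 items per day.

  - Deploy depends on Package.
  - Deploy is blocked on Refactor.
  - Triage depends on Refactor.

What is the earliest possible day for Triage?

Tue

Precedence pushes Triage to at least Tue.
Triage at Tue is achievable: Triage in Tue; Deploy in Tue; Refactor in Mon; Package in Mon.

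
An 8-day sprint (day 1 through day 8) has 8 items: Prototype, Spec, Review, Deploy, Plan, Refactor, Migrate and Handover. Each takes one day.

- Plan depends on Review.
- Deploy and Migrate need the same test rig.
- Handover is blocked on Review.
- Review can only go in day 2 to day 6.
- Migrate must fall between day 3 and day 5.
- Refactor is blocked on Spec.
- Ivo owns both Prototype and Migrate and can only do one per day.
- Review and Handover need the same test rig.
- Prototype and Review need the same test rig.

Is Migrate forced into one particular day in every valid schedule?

Migrate can be day 3 (e.g. Migrate=day 3; Plan=day 3; Review=day 2; Deploy=day 1; Handover=day 3; Prototype=day 1; Spec=day 1; Refactor=day 2) or day 4 (e.g. Refactor in day 2; Migrate in day 4; Prototype in day 1; Handover in day 3; Review in day 2; Plan in day 3; Deploy in day 1; Spec in day 1).

No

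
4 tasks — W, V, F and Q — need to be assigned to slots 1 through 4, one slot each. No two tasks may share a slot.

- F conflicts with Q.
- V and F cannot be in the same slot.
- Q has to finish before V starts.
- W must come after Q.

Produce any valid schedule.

F=4, Q=1, W=2, V=3

Checking: Q(1) before W(2); Q(1) before V(3); V(3) != F(4); F(4) != Q(1); max 1 per slot (cap 1).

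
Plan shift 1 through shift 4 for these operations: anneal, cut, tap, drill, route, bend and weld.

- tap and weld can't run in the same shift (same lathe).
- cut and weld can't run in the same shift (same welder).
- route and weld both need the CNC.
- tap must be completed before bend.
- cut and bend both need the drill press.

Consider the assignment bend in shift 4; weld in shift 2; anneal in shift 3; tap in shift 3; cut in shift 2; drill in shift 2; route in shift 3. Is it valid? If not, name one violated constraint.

route and weld both need the CNC — holds.
cut and bend both need the drill press — holds.
cut and weld can't run in the same shift (same welder) — violated.
tap and weld can't run in the same shift (same lathe) — holds.
tap must be completed before bend — holds.

No. cut and weld can't run in the same shift (same welder) is not satisfied.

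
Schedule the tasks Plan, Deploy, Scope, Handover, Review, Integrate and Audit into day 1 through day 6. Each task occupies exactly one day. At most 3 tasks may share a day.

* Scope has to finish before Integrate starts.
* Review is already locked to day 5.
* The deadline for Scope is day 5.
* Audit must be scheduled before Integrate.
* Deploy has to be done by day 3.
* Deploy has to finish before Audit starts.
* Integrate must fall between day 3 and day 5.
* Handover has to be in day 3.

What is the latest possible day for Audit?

day 4

Precedence pushes Audit to at least day 2; downstream work caps Audit at day 4.
Audit at day 4 is achievable: Deploy -> day 1; Audit -> day 4; Integrate -> day 5; Handover -> day 3; Scope -> day 1; Review -> day 5; Plan -> day 1.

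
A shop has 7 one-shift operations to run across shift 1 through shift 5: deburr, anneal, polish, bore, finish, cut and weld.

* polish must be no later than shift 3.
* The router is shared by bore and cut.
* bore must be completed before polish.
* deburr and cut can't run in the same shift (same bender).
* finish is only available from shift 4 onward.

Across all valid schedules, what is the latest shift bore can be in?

Downstream work caps bore at shift 2.
bore at shift 2 is achievable: anneal in shift 1; bore in shift 2; polish in shift 3; finish in shift 4; weld in shift 1; deburr in shift 1; cut in shift 3.

shift 2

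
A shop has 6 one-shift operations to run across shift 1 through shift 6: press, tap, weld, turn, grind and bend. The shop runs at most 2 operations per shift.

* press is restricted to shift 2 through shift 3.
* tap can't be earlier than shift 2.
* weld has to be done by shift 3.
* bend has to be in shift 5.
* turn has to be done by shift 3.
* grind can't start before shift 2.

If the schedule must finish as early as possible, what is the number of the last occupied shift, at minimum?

5

With at most 2 per shift and 6 operations, at least 3 shifts are needed.
bend can't be placed before shift 5, so the schedule must run through at least shift 5.
5 works (last occupied shift: shift 5): for example tap -> shift 2, bend -> shift 5, turn -> shift 1, press -> shift 2, weld -> shift 1, grind -> shift 3.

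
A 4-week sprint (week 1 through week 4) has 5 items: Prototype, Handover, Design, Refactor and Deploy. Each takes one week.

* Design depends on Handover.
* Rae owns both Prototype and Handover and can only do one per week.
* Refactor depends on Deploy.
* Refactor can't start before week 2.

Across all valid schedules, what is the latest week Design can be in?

Precedence pushes Design to at least week 2.
Design at week 4 is achievable: Handover in week 1, Design in week 4, Refactor in week 2, Deploy in week 1, Prototype in week 2.

week 4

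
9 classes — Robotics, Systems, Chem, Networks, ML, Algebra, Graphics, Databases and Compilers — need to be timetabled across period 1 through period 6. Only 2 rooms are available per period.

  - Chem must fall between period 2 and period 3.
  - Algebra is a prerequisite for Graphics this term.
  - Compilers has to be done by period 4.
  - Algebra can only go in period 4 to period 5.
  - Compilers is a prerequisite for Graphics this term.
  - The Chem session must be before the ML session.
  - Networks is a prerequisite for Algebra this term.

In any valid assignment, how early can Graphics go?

period 5

Precedence pushes Graphics to at least period 5.
Graphics at period 5 is achievable: Systems -> period 3; Algebra -> period 4; Chem -> period 2; Networks -> period 1; Databases -> period 4; ML -> period 3; Robotics -> period 2; Graphics -> period 5; Compilers -> period 1.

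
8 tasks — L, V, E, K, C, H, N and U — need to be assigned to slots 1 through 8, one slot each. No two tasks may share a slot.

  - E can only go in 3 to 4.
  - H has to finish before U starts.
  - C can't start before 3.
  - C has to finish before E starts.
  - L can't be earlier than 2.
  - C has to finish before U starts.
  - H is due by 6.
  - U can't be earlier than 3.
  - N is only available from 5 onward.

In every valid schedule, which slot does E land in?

4

E is available from 3; precedence pushes E to at least 4; E's own window allows nothing later than 4.
So E is pinned to 4.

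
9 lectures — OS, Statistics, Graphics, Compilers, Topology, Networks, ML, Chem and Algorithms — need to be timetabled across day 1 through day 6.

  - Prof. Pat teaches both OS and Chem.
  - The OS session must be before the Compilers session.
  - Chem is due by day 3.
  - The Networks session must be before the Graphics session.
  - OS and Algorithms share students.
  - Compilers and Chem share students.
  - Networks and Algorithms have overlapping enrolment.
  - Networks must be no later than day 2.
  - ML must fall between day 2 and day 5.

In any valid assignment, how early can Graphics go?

Precedence pushes Graphics to at least day 2.
Graphics at day 2 is achievable: Compilers -> day 3, Graphics -> day 2, Networks -> day 1, OS -> day 2, Chem -> day 1, ML -> day 2, Topology -> day 1, Algorithms -> day 3, Statistics -> day 1.

day 2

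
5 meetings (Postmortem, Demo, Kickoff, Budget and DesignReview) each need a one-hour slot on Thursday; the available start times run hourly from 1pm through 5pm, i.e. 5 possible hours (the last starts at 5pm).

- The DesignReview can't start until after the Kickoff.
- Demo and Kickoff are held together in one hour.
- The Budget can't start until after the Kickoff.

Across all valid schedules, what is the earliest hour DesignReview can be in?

Precedence pushes DesignReview to at least 2pm.
DesignReview at 2pm is achievable: Kickoff=1pm, Postmortem=1pm, Budget=2pm, DesignReview=2pm, Demo=1pm.

2pm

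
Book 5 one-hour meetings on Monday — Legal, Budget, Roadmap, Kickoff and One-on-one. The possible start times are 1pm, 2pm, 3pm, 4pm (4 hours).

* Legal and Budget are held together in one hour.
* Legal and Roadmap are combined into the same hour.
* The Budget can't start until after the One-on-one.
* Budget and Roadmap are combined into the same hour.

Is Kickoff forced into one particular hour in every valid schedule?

No

Kickoff can be 1pm (e.g. One-on-one -> 1pm; Budget -> 2pm; Kickoff -> 1pm; Roadmap -> 2pm; Legal -> 2pm) or 2pm (e.g. Budget in 2pm, Roadmap in 2pm, One-on-one in 1pm, Kickoff in 2pm, Legal in 2pm).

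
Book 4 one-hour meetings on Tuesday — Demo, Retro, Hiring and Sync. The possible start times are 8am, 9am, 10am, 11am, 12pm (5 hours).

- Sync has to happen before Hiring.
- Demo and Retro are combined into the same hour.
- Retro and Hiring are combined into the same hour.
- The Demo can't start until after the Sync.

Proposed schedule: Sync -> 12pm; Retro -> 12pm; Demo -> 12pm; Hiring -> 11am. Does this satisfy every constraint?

Demo and Retro are combined into the same hour — holds.
The Demo can't start until after the Sync — violated.
Retro and Hiring are combined into the same hour — violated.
Sync has to happen before Hiring — violated.

Invalid. Sync has to happen before Hiring.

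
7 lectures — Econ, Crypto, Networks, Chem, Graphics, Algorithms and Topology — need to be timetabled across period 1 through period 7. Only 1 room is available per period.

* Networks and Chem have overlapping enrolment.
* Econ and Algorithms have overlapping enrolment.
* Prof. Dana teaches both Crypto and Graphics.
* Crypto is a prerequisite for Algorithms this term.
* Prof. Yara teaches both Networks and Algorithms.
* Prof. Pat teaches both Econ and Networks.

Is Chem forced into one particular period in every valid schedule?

Chem can be period 1 (e.g. Crypto=period 2; Topology=period 7; Chem=period 1; Algorithms=period 3; Graphics=period 6; Econ=period 4; Networks=period 5) or period 2 (e.g. Chem in period 2, Networks in period 5, Topology in period 7, Algorithms in period 3, Crypto in period 1, Graphics in period 6, Econ in period 4).

No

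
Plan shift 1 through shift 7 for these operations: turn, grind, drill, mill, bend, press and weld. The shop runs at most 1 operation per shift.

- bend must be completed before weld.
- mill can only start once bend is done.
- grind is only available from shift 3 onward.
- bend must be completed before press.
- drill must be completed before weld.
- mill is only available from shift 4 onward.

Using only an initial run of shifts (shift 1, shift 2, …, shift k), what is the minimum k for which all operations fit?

7 shifts

The precedence chain requires at least 2 distinct shifts.
With at most 1 per shift and 7 operations, at least 7 shifts are needed.
mill can't be placed before shift 4, so the schedule must run through at least shift 4.
7 works (last occupied shift: shift 7): for example turn -> shift 7; weld -> shift 5; drill -> shift 2; mill -> shift 4; bend -> shift 1; grind -> shift 3; press -> shift 6.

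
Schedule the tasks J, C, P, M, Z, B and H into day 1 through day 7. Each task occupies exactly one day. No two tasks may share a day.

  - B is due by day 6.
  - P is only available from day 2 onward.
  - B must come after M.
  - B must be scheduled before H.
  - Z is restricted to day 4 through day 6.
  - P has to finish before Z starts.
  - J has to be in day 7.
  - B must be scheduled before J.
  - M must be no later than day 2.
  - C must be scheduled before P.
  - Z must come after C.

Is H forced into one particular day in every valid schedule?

H can be day 3 (e.g. P in day 5, B in day 2, H in day 3, J in day 7, C in day 4, Z in day 6, M in day 1) or day 4 (e.g. Z in day 6, B in day 2, M in day 1, J in day 7, H in day 4, P in day 5, C in day 3).

No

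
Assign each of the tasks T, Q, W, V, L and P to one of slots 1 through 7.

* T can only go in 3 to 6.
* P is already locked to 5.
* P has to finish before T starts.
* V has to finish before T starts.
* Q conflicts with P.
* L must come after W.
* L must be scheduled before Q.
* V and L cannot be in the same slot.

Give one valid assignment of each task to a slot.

W -> 1; P -> 5; T -> 6; Q -> 3; L -> 2; V -> 1

Checking: L(2) before Q(3); P(5) before T(6); W(1) before L(2); V(1) before T(6); V(1) != L(2); Q(3) != P(5); T=6 in [3,6]; P=5 in [5,5].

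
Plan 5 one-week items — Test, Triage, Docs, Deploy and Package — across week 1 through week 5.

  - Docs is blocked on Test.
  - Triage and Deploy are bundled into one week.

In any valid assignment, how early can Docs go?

week 2

Precedence pushes Docs to at least week 2.
Docs at week 2 is achievable: Test in week 1; Deploy in week 1; Package in week 1; Triage in week 1; Docs in week 2.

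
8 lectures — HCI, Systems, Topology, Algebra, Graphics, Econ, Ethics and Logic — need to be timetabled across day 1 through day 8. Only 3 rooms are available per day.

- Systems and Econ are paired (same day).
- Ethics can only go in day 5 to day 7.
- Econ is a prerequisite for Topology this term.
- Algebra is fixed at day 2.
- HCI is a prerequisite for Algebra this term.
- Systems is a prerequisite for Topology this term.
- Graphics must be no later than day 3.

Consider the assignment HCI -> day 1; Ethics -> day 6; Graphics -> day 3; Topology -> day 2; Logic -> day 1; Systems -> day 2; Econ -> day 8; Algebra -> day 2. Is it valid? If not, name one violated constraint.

Invalid. Econ is a prerequisite for Topology this term.

Graphics must be no later than day 3 — holds.
Econ is a prerequisite for Topology this term — violated.
Only 3 rooms are available per day — holds.
HCI is a prerequisite for Algebra this term — holds.
Systems is a prerequisite for Topology this term — violated.
Systems and Econ are paired (same day) — violated.
Algebra is fixed at day 2 — holds.
Ethics can only go in day 5 to day 7 — holds.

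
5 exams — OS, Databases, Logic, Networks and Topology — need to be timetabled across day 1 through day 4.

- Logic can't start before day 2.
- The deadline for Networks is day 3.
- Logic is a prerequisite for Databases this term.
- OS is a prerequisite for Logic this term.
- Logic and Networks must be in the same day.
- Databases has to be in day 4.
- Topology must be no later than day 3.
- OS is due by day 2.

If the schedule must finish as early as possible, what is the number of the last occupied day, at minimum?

day 4

The precedence chain requires at least 3 distinct days.
Databases can't be placed before day 4, so the schedule must run through at least day 4.
4 works (last occupied day: day 4): for example Networks -> day 2; Logic -> day 2; Databases -> day 4; OS -> day 1; Topology -> day 1.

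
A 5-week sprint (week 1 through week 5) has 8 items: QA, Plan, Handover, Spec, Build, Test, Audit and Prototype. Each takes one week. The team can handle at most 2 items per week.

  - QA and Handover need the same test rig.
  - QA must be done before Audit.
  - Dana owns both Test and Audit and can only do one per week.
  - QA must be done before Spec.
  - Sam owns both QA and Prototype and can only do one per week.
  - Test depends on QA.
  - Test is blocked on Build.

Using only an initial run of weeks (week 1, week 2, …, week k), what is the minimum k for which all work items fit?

4

The precedence chain requires at least 2 distinct weeks.
With at most 2 per week and 8 work items, at least 4 weeks are needed.
4 works (last occupied week: week 4): for example QA -> week 1, Build -> week 1, Plan -> week 3, Handover -> week 4, Test -> week 2, Audit -> week 3, Spec -> week 2, Prototype -> week 4.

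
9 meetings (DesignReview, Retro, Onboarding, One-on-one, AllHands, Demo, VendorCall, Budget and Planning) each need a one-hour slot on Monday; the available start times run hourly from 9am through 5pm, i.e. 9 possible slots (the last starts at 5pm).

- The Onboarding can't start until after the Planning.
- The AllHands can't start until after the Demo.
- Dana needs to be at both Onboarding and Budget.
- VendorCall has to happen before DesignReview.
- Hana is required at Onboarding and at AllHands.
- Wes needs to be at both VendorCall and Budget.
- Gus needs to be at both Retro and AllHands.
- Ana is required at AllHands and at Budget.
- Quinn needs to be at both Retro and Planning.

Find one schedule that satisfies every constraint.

Planning -> 9am; One-on-one -> 9am; Onboarding -> 10am; DesignReview -> 10am; Budget -> 12pm; AllHands -> 11am; VendorCall -> 9am; Retro -> 10am; Demo -> 9am

Checking: Demo(9am) before AllHands(11am); VendorCall(9am) before DesignReview(10am); Planning(9am) before Onboarding(10am); Retro(10am) != Planning(9am); Onboarding(10am) != AllHands(11am); Onboarding(10am) != Budget(12pm); VendorCall(9am) != Budget(12pm); AllHands(11am) != Budget(12pm); Retro(10am) != AllHands(11am).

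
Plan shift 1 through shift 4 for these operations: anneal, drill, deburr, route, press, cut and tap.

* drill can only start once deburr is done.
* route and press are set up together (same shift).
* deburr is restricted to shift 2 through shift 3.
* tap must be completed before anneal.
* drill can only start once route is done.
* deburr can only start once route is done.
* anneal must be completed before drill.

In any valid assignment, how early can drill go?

shift 3

Precedence pushes drill to at least shift 3.
drill at shift 3 is achievable: drill in shift 3, cut in shift 1, press in shift 1, anneal in shift 2, tap in shift 1, route in shift 1, deburr in shift 2.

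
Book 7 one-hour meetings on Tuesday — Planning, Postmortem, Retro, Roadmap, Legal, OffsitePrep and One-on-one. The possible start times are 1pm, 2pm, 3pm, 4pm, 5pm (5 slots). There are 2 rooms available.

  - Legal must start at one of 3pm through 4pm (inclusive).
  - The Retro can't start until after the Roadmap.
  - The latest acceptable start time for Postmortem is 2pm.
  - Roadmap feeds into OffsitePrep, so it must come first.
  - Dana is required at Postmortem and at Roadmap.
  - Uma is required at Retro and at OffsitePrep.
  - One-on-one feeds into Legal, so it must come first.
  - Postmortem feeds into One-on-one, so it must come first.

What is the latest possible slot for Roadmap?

Downstream work caps Roadmap at 4pm.
Roadmap at 3pm is achievable: Retro in 4pm; Planning in 1pm; Roadmap in 3pm; Postmortem in 1pm; One-on-one in 2pm; OffsitePrep in 5pm; Legal in 3pm.
Nothing later works — the conflict and capacity constraints rule out every slot after 3pm.

3pm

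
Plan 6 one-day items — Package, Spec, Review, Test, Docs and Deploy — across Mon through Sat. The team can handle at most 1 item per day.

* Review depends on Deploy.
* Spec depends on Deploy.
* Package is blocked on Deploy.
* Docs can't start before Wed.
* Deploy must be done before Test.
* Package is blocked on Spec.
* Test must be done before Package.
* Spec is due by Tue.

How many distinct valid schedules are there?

Splitting on Package: it can be Thu (2), Fri (4), Sat (6). Listing each branch's schedules as (Spec, Review, Test, Docs, Deploy):
Package=Thu: (Tue,Fri,Wed,Sat,Mon) (Tue,Sat,Wed,Fri,Mon) — 2.
Package=Fri: (Tue,Wed,Thu,Sat,Mon) (Tue,Thu,Wed,Sat,Mon) (Tue,Sat,Wed,Thu,Mon) (Tue,Sat,Thu,Wed,Mon) — 4.
Package=Sat: (Tue,Wed,Thu,Fri,Mon) (Tue,Wed,Fri,Thu,Mon) (Tue,Thu,Wed,Fri,Mon) (Tue,Thu,Fri,Wed,Mon) (Tue,Fri,Wed,Thu,Mon) (Tue,Fri,Thu,Wed,Mon) — 6.
Summing: 2 + 4 + 6 = 12.

12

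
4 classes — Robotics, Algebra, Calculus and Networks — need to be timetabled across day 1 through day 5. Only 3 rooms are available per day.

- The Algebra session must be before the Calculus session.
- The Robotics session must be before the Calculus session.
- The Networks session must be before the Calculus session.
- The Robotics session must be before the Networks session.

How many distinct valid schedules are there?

Splitting on Robotics: it can be day 1 (20), day 2 (11), day 3 (4). Listing each branch's schedules as (Algebra, Calculus, Networks) by day number:
Robotics=day 1: (1,3,2) (1,4,2) (1,4,3) (1,5,2) (1,5,3) (1,5,4) (2,3,2) (2,4,2) (2,4,3) (2,5,2) (2,5,3) (2,5,4) (3,4,2) (3,4,3) (3,5,2) (3,5,3) (3,5,4) (4,5,2) (4,5,3) (4,5,4) — 20.
Robotics=day 2: (1,4,3) (1,5,3) (1,5,4) (2,4,3) (2,5,3) (2,5,4) (3,4,3) (3,5,3) (3,5,4) (4,5,3) (4,5,4) — 11.
Robotics=day 3: (1,5,4) (2,5,4) (3,5,4) (4,5,4) — 4.
Summing: 20 + 11 + 4 = 35.

35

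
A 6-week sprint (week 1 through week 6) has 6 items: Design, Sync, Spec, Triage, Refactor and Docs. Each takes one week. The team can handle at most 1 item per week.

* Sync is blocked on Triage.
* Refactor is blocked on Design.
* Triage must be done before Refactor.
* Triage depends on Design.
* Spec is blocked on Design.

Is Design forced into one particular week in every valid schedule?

Design can be week 1 (e.g. Triage -> week 2; Spec -> week 5; Sync -> week 4; Design -> week 1; Refactor -> week 3; Docs -> week 6) or week 2 (e.g. Refactor in week 4, Docs in week 1, Triage in week 3, Spec in week 6, Sync in week 5, Design in week 2).

No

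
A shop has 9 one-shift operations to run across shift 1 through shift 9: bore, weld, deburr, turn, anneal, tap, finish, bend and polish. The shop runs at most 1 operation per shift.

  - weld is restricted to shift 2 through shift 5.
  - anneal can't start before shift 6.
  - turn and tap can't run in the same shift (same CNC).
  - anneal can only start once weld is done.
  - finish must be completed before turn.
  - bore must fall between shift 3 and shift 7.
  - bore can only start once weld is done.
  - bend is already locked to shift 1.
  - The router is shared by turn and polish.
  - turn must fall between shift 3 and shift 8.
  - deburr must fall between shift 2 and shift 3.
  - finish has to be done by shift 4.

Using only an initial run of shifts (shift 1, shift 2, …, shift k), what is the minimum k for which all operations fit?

The precedence chain requires at least 2 distinct shifts.
With at most 1 per shift and 9 operations, at least 9 shifts are needed.
anneal can't be placed before shift 6, so the schedule must run through at least shift 6.
9 works (last occupied shift: shift 9): for example tap=shift 8, bore=shift 5, finish=shift 4, polish=shift 9, anneal=shift 6, deburr=shift 2, weld=shift 3, turn=shift 7, bend=shift 1.

9 shifts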